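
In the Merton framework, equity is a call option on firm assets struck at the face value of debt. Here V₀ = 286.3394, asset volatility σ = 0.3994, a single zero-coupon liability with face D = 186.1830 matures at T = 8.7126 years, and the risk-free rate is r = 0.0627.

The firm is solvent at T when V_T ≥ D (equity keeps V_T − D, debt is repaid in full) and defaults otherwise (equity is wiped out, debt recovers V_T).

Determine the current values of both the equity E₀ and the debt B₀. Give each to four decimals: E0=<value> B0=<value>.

d₁ = [ln(V₀/D) + (r + σ²/2)T] / (σ√T)
   = [ln(286.3394/186.1830) + (0.0627 + 0.5·0.3994²)·8.7126] / (0.3994·√8.7126)
   = [0.430448 + 1.241199] / 1.178914 = 1.417955
d₂ = d₁ − σ√T = 1.417955 − 1.178914 = 0.239041
N(d₁) = 0.921898,  N(d₂) = 0.594463,  e^(−rT) = 0.579100
E₀ = V₀·N(d₁) − D·e^(−rT)·N(d₂)
   = 286.3394·0.921898 − 186.1830·0.579100·0.594463 = 199.881544
B₀ = V₀ − E₀ = 286.3394 − 199.881544 = 86.457856

E0=199.8815 B0=86.4579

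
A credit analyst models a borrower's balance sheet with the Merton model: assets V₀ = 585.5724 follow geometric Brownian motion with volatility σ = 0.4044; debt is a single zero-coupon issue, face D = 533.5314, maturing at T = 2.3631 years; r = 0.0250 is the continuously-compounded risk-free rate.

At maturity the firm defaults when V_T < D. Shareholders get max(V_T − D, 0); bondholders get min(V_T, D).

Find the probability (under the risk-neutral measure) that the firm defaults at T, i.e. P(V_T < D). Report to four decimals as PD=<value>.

d₁ = [ln(V₀/D) + (r + σ²/2)T] / (σ√T)
   = [ln(585.5724/533.5314) + (0.0250 + 0.5·0.4044²)·2.3631] / (0.4044·√2.3631)
   = [0.093072 + 0.252307] / 0.621659 = 0.555577
d₂ = d₁ − σ√T = 0.555577 − 0.621659 = -0.066082
risk-neutral PD = N(−d₂) = N(0.066082) = 0.526344

PD=0.5263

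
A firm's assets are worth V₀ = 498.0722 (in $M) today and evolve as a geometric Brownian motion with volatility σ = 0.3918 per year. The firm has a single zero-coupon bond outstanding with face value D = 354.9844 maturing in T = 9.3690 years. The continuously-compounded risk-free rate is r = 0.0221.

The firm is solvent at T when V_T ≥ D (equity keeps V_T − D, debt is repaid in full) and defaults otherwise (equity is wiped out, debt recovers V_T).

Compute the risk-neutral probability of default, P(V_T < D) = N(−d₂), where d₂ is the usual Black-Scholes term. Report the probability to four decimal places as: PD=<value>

PD=0.5575

d₁ = [ln(V₀/D) + (r + σ²/2)T] / (σ√T)
   = [ln(498.0722/354.9844) + (0.0221 + 0.5·0.3918²)·9.3690] / (0.3918·√9.3690)
   = [0.338671 + 0.926160] / 1.199254 = 1.054682
d₂ = d₁ − σ√T = 1.054682 − 1.199254 = -0.144572
risk-neutral PD = N(−d₂) = N(0.144572) = 0.557476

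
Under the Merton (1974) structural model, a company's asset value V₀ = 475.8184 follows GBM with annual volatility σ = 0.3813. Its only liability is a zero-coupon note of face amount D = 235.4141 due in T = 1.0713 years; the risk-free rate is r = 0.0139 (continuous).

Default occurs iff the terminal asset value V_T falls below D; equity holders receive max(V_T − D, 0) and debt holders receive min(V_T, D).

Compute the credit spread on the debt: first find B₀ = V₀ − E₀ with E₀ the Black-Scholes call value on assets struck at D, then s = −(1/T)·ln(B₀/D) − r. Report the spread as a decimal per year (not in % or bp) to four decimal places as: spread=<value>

d₁ = [ln(V₀/D) + (r + σ²/2)T] / (σ√T)
   = [ln(475.8184/235.4141) + (0.0139 + 0.5·0.3813²)·1.0713] / (0.3813·√1.0713)
   = [0.703690 + 0.092769] / 0.394659 = 2.018093
d₂ = d₁ − σ√T = 2.018093 − 0.394659 = 1.623434
N(d₁) = 0.978209,  N(d₂) = 0.947752,  e^(−rT) = 0.985219
E₀ = V₀·N(d₁) − D·e^(−rT)·N(d₂)
   = 475.8184·0.978209 − 235.4141·0.985219·0.947752 = 245.633637
B₀ = V₀ − E₀ = 475.8184 − 245.633637 = 230.184763
spread = −(1/T)·ln(B₀/D) − r = −(1/1.0713)·ln(230.184763/235.4141) − 0.0139 = 0.00706872

spread=0.0071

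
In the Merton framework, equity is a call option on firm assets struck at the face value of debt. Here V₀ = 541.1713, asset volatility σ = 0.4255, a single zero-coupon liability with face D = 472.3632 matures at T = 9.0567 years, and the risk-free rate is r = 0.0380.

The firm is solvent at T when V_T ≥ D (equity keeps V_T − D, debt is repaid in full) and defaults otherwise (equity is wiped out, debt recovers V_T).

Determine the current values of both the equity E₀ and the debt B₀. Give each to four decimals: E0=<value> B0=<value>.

E0=324.9045 B0=216.2668

d₁ = [ln(V₀/D) + (r + σ²/2)T] / (σ√T)
   = [ln(541.1713/472.3632) + (0.0380 + 0.5·0.4255²)·9.0567] / (0.4255·√9.0567)
   = [0.135988 + 1.164013] / 1.280515 = 1.015218
d₂ = d₁ − σ√T = 1.015218 − 1.280515 = -0.265297
N(d₁) = 0.844999,  N(d₂) = 0.395390,  e^(−rT) = 0.708819
E₀ = V₀·N(d₁) − D·e^(−rT)·N(d₂)
   = 541.1713·0.844999 − 472.3632·0.708819·0.395390 = 324.904525
B₀ = V₀ − E₀ = 541.1713 − 324.904525 = 216.266775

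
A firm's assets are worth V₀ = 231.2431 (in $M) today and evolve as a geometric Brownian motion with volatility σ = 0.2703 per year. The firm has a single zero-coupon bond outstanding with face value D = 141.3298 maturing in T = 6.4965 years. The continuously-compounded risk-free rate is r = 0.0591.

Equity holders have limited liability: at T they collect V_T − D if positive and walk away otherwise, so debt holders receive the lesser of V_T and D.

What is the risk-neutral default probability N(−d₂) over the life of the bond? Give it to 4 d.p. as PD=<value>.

PD=0.1768

d₁ = [ln(V₀/D) + (r + σ²/2)T] / (σ√T)
   = [ln(231.2431/141.3298) + (0.0591 + 0.5·0.2703²)·6.4965] / (0.2703·√6.4965)
   = [0.492373 + 0.621267] / 0.688947 = 1.616439
d₂ = d₁ − σ√T = 1.616439 − 0.688947 = 0.927492
risk-neutral PD = N(−d₂) = N(-0.927492) = 0.176836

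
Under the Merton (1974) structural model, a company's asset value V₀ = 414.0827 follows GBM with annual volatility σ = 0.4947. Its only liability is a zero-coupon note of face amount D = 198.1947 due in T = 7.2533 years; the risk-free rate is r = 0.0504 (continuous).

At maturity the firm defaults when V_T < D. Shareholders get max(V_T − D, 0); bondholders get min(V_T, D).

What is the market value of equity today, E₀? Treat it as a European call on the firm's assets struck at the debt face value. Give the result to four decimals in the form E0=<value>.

d₁ = [ln(V₀/D) + (r + σ²/2)T] / (σ√T)
   = [ln(414.0827/198.1947) + (0.0504 + 0.5·0.4947²)·7.2533] / (0.4947·√7.2533)
   = [0.736816 + 1.253109] / 1.332324 = 1.493575
d₂ = d₁ − σ√T = 1.493575 − 1.332324 = 0.161251
N(d₁) = 0.932357,  N(d₂) = 0.564052,  e^(−rT) = 0.693804
E₀ = V₀·N(d₁) − D·e^(−rT)·N(d₂)
   = 414.0827·0.932357 − 198.1947·0.693804·0.564052 = 308.510936

E0=308.5109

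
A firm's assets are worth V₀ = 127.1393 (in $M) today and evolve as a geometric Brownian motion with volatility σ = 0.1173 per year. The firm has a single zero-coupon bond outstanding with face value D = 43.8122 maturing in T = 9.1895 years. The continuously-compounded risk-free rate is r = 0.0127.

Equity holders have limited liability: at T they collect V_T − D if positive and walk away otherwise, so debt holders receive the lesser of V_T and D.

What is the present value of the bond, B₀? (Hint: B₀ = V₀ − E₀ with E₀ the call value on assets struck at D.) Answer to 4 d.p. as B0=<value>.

B0=38.9833

d₁ = [ln(V₀/D) + (r + σ²/2)T] / (σ√T)
   = [ln(127.1393/43.8122) + (0.0127 + 0.5·0.1173²)·9.1895] / (0.1173·√9.1895)
   = [1.065371 + 0.179927] / 0.355585 = 3.502107
d₂ = d₁ − σ√T = 3.502107 − 0.355585 = 3.146521
N(d₁) = 0.999769,  N(d₂) = 0.999174,  e^(−rT) = 0.889846
E₀ = V₀·N(d₁) − D·e^(−rT)·N(d₂)
   = 127.1393·0.999769 − 43.8122·0.889846·0.999174 = 88.156045
B₀ = V₀ − E₀ = 127.1393 − 88.156045 = 38.983255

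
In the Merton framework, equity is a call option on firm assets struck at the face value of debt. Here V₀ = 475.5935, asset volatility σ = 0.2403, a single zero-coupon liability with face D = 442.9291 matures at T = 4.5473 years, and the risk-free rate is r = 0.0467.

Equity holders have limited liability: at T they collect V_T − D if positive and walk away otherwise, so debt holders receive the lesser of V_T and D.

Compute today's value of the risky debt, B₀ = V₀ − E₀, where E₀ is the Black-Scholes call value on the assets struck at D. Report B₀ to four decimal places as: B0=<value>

B0=320.3802

d₁ = [ln(V₀/D) + (r + σ²/2)T] / (σ√T)
   = [ln(475.5935/442.9291) + (0.0467 + 0.5·0.2403²)·4.5473] / (0.2403·√4.5473)
   = [0.071154 + 0.343649] / 0.512425 = 0.809489
d₂ = d₁ − σ√T = 0.809489 − 0.512425 = 0.297063
N(d₁) = 0.790883,  N(d₂) = 0.616791,  e^(−rT) = 0.808674
E₀ = V₀·N(d₁) − D·e^(−rT)·N(d₂)
   = 475.5935·0.790883 − 442.9291·0.808674·0.616791 = 155.213264
B₀ = V₀ − E₀ = 475.5935 − 155.213264 = 320.380236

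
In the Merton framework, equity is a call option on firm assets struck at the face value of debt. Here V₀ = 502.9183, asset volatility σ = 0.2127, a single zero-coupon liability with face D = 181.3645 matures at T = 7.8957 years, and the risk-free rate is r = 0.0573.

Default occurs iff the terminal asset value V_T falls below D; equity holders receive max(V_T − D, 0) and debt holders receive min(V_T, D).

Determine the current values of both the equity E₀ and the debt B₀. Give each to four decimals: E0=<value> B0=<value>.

E0=387.8663 B0=115.0520

d₁ = [ln(V₀/D) + (r + σ²/2)T] / (σ√T)
   = [ln(502.9183/181.3645) + (0.0573 + 0.5·0.2127²)·7.8957] / (0.2127·√7.8957)
   = [1.019919 + 0.631029] / 0.597672 = 2.762299
d₂ = d₁ − σ√T = 2.762299 − 0.597672 = 2.164627
N(d₁) = 0.997130,  N(d₂) = 0.984792,  e^(−rT) = 0.636085
E₀ = V₀·N(d₁) − D·e^(−rT)·N(d₂)
   = 502.9183·0.997130 − 181.3645·0.636085·0.984792 = 387.866309
B₀ = V₀ − E₀ = 502.9183 − 387.866309 = 115.051991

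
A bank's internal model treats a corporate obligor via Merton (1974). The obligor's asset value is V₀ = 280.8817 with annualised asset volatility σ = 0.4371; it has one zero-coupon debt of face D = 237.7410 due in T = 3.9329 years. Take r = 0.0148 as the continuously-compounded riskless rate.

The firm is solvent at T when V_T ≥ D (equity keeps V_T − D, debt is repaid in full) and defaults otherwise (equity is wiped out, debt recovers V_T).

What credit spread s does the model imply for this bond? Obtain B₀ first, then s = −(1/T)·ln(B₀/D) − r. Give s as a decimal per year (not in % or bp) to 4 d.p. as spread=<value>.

d₁ = [ln(V₀/D) + (r + σ²/2)T] / (σ√T)
   = [ln(280.8817/237.7410) + (0.0148 + 0.5·0.4371²)·3.9329] / (0.4371·√3.9329)
   = [0.166752 + 0.433910] / 0.866837 = 0.692935
d₂ = d₁ − σ√T = 0.692935 − 0.866837 = -0.173902
N(d₁) = 0.755825,  N(d₂) = 0.430971,  e^(−rT) = 0.943455
E₀ = V₀·N(d₁) − D·e^(−rT)·N(d₂)
   = 280.8817·0.755825 − 237.7410·0.943455·0.430971 = 115.631401
B₀ = V₀ − E₀ = 280.8817 − 115.631401 = 165.250299
spread = −(1/T)·ln(B₀/D) − r = −(1/3.9329)·ln(165.250299/237.7410) − 0.0148 = 0.07768152

spread=0.0777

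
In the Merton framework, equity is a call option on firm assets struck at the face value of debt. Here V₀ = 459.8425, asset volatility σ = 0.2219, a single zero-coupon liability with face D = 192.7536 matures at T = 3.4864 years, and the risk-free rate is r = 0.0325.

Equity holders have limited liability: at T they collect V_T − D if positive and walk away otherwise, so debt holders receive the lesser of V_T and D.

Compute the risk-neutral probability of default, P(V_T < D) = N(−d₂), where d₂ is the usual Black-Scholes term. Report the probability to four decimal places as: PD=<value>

d₁ = [ln(V₀/D) + (r + σ²/2)T] / (σ√T)
   = [ln(459.8425/192.7536) + (0.0325 + 0.5·0.2219²)·3.4864] / (0.2219·√3.4864)
   = [0.869471 + 0.199142] / 0.414330 = 2.579140
d₂ = d₁ − σ√T = 2.579140 − 0.414330 = 2.164810
risk-neutral PD = N(−d₂) = N(-2.164810) = 0.015201

PD=0.0152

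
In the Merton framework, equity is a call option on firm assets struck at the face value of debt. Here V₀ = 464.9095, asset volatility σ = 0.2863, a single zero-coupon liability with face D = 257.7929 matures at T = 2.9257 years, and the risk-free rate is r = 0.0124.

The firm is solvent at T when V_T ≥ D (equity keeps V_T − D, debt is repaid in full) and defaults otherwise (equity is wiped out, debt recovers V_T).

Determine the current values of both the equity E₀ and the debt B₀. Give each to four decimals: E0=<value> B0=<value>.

E0=224.0768 B0=240.8327

d₁ = [ln(V₀/D) + (r + σ²/2)T] / (σ√T)
   = [ln(464.9095/257.7929) + (0.0124 + 0.5·0.2863²)·2.9257] / (0.2863·√2.9257)
   = [0.589686 + 0.156185] / 0.489707 = 1.523097
d₂ = d₁ − σ√T = 1.523097 − 0.489707 = 1.033390
N(d₁) = 0.936133,  N(d₂) = 0.849289,  e^(−rT) = 0.964372
E₀ = V₀·N(d₁) − D·e^(−rT)·N(d₂)
   = 464.9095·0.936133 − 257.7929·0.964372·0.849289 = 224.076799
B₀ = V₀ − E₀ = 464.9095 − 224.076799 = 240.832701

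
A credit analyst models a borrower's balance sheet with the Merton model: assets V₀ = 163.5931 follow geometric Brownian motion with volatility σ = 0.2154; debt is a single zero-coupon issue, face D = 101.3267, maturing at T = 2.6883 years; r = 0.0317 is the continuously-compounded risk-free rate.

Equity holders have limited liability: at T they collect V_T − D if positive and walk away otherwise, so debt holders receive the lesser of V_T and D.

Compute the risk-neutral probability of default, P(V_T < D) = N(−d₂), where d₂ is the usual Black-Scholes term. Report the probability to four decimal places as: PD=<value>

PD=0.0776

d₁ = [ln(V₀/D) + (r + σ²/2)T] / (σ√T)
   = [ln(163.5931/101.3267) + (0.0317 + 0.5·0.2154²)·2.6883] / (0.2154·√2.6883)
   = [0.479032 + 0.147584] / 0.353171 = 1.774259
d₂ = d₁ − σ√T = 1.774259 − 0.353171 = 1.421088
risk-neutral PD = N(−d₂) = N(-1.421088) = 0.077646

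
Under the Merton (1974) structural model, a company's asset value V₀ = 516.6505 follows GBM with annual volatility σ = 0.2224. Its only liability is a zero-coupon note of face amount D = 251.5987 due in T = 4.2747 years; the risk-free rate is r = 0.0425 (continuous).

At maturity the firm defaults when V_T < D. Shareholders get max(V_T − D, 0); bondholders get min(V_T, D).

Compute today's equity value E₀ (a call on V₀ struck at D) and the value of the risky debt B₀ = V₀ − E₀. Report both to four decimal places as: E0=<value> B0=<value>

d₁ = [ln(V₀/D) + (r + σ²/2)T] / (σ√T)
   = [ln(516.6505/251.5987) + (0.0425 + 0.5·0.2224²)·4.2747] / (0.2224·√4.2747)
   = [0.719531 + 0.287392] / 0.459820 = 2.189821
d₂ = d₁ − σ√T = 2.189821 − 0.459820 = 1.730002
N(d₁) = 0.985731,  N(d₂) = 0.958185,  e^(−rT) = 0.833873
E₀ = V₀·N(d₁) − D·e^(−rT)·N(d₂)
   = 516.6505·0.985731 − 251.5987·0.833873·0.958185 = 308.250219
B₀ = V₀ − E₀ = 516.6505 − 308.250219 = 208.400281

E0=308.2502 B0=208.4003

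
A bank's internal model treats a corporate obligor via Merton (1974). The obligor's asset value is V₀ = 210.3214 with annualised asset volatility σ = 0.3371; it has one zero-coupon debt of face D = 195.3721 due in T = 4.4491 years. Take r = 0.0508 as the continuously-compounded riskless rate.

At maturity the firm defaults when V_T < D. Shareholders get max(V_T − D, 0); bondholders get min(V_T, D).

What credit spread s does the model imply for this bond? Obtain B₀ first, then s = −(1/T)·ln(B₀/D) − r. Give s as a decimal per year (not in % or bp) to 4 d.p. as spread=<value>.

spread=0.0443

d₁ = [ln(V₀/D) + (r + σ²/2)T] / (σ√T)
   = [ln(210.3214/195.3721) + (0.0508 + 0.5·0.3371²)·4.4491] / (0.3371·√4.4491)
   = [0.073731 + 0.478804] / 0.711041 = 0.777079
d₂ = d₁ − σ√T = 0.777079 − 0.711041 = 0.066037
N(d₁) = 0.781444,  N(d₂) = 0.526326,  e^(−rT) = 0.797707
E₀ = V₀·N(d₁) − D·e^(−rT)·N(d₂)
   = 210.3214·0.781444 − 195.3721·0.797707·0.526326 = 82.326650
B₀ = V₀ − E₀ = 210.3214 − 82.326650 = 127.994750
spread = −(1/T)·ln(B₀/D) − r = −(1/4.4491)·ln(127.994750/195.3721) − 0.0508 = 0.04425669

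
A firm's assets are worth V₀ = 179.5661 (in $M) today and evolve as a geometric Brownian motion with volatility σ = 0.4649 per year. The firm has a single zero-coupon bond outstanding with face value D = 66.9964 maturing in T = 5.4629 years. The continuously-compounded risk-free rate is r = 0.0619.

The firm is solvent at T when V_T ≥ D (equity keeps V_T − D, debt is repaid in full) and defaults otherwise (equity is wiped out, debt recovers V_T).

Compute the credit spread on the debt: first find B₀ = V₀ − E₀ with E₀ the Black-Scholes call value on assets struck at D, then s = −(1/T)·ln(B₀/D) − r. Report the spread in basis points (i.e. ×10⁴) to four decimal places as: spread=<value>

spread=198.9667

d₁ = [ln(V₀/D) + (r + σ²/2)T] / (σ√T)
   = [ln(179.5661/66.9964) + (0.0619 + 0.5·0.4649²)·5.4629] / (0.4649·√5.4629)
   = [0.985904 + 0.928507] / 1.086604 = 1.761831
d₂ = d₁ − σ√T = 1.761831 − 1.086604 = 0.675227
N(d₁) = 0.960951,  N(d₂) = 0.750234,  e^(−rT) = 0.713086
E₀ = V₀·N(d₁) − D·e^(−rT)·N(d₂)
   = 179.5661·0.960951 − 66.9964·0.713086·0.750234 = 136.712405
B₀ = V₀ − E₀ = 179.5661 − 136.712405 = 42.853695
spread = −(1/T)·ln(B₀/D) − r = −(1/5.4629)·ln(42.853695/66.9964) − 0.0619 = 0.01989667
in basis points: 0.01989667 × 10⁴ = 198.9667 bp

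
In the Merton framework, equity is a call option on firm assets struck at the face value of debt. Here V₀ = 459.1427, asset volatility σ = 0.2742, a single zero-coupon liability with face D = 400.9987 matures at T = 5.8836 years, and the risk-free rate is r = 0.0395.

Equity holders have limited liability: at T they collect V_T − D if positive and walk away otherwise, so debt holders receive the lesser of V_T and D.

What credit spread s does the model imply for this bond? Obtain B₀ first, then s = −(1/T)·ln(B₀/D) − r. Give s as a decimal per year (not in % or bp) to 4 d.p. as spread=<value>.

spread=0.0259

d₁ = [ln(V₀/D) + (r + σ²/2)T] / (σ√T)
   = [ln(459.1427/400.9987) + (0.0395 + 0.5·0.2742²)·5.8836] / (0.2742·√5.8836)
   = [0.135403 + 0.453583] / 0.665103 = 0.885556
d₂ = d₁ − σ√T = 0.885556 − 0.665103 = 0.220453
N(d₁) = 0.812072,  N(d₂) = 0.587241,  e^(−rT) = 0.792627
E₀ = V₀·N(d₁) − D·e^(−rT)·N(d₂)
   = 459.1427·0.812072 − 400.9987·0.792627·0.587241 = 186.206672
B₀ = V₀ − E₀ = 459.1427 − 186.206672 = 272.936028
spread = −(1/T)·ln(B₀/D) − r = −(1/5.8836)·ln(272.936028/400.9987) − 0.0395 = 0.02588866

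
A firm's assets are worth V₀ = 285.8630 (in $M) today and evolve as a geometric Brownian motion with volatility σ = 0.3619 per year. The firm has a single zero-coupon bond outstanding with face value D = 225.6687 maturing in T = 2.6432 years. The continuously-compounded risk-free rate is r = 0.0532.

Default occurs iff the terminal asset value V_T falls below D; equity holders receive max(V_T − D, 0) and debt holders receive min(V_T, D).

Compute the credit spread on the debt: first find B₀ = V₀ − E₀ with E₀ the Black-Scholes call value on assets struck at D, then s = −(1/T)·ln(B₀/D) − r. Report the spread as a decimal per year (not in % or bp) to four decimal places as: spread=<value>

d₁ = [ln(V₀/D) + (r + σ²/2)T] / (σ√T)
   = [ln(285.8630/225.6687) + (0.0532 + 0.5·0.3619²)·2.6432] / (0.3619·√2.6432)
   = [0.236445 + 0.313710] / 0.588374 = 0.935043
d₂ = d₁ − σ√T = 0.935043 − 0.588374 = 0.346669
N(d₁) = 0.825117,  N(d₂) = 0.635580,  e^(−rT) = 0.868821
E₀ = V₀·N(d₁) − D·e^(−rT)·N(d₂)
   = 285.8630·0.825117 − 225.6687·0.868821·0.635580 = 111.254982
B₀ = V₀ − E₀ = 285.8630 − 111.254982 = 174.608018
spread = −(1/T)·ln(B₀/D) − r = −(1/2.6432)·ln(174.608018/225.6687) − 0.0532 = 0.04385071

spread=0.0439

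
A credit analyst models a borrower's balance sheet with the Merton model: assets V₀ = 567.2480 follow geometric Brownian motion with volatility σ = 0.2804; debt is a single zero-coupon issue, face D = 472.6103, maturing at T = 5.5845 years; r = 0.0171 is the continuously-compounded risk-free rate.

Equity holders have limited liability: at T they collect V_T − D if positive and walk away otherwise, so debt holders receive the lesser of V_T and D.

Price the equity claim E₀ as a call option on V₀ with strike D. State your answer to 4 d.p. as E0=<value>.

d₁ = [ln(V₀/D) + (r + σ²/2)T] / (σ√T)
   = [ln(567.2480/472.6103) + (0.0171 + 0.5·0.2804²)·5.5845] / (0.2804·√5.5845)
   = [0.182525 + 0.315033] / 0.662629 = 0.750886
d₂ = d₁ − σ√T = 0.750886 − 0.662629 = 0.088258
N(d₁) = 0.773639,  N(d₂) = 0.535164,  e^(−rT) = 0.908923
E₀ = V₀·N(d₁) − D·e^(−rT)·N(d₂)
   = 567.2480·0.773639 − 472.6103·0.908923·0.535164 = 208.956954

E0=208.9570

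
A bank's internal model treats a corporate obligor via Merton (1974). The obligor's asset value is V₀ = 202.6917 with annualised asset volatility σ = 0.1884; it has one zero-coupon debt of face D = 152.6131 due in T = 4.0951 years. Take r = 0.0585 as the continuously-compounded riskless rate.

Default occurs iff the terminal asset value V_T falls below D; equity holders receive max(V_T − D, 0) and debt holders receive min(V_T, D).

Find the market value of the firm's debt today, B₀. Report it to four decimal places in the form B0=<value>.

d₁ = [ln(V₀/D) + (r + σ²/2)T] / (σ√T)
   = [ln(202.6917/152.6131) + (0.0585 + 0.5·0.1884²)·4.0951] / (0.1884·√4.0951)
   = [0.283780 + 0.312240] / 0.381253 = 1.563320
d₂ = d₁ − σ√T = 1.563320 − 0.381253 = 1.182067
N(d₁) = 0.941011,  N(d₂) = 0.881411,  e^(−rT) = 0.786971
E₀ = V₀·N(d₁) − D·e^(−rT)·N(d₂)
   = 202.6917·0.941011 − 152.6131·0.786971·0.881411 = 84.875896
B₀ = V₀ − E₀ = 202.6917 − 84.875896 = 117.815804

B0=117.8158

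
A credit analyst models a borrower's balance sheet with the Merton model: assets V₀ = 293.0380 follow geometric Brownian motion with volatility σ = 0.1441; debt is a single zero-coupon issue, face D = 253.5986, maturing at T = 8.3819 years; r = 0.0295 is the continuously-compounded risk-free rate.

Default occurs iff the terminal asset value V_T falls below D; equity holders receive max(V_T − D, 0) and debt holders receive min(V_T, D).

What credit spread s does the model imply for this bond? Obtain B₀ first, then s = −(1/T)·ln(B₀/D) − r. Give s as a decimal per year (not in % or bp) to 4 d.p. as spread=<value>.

d₁ = [ln(V₀/D) + (r + σ²/2)T] / (σ√T)
   = [ln(293.0380/253.5986) + (0.0295 + 0.5·0.1441²)·8.3819] / (0.1441·√8.3819)
   = [0.144550 + 0.334290] / 0.417191 = 1.147771
d₂ = d₁ − σ√T = 1.147771 − 0.417191 = 0.730579
N(d₁) = 0.874468,  N(d₂) = 0.767482,  e^(−rT) = 0.780933
E₀ = V₀·N(d₁) − D·e^(−rT)·N(d₂)
   = 293.0380·0.874468 − 253.5986·0.780933·0.767482 = 104.257660
B₀ = V₀ − E₀ = 293.0380 − 104.257660 = 188.780340
spread = −(1/T)·ln(B₀/D) − r = −(1/8.3819)·ln(188.780340/253.5986) − 0.0295 = 0.00571500

spread=0.0057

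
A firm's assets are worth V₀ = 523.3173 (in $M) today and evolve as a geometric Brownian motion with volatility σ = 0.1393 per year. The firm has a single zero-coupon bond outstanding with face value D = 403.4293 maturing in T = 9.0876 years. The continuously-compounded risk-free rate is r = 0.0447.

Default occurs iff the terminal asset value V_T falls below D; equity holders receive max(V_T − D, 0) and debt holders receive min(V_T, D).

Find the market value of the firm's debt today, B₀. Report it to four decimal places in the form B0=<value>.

B0=265.0373

d₁ = [ln(V₀/D) + (r + σ²/2)T] / (σ√T)
   = [ln(523.3173/403.4293) + (0.0447 + 0.5·0.1393²)·9.0876] / (0.1393·√9.0876)
   = [0.260187 + 0.494386] / 0.419929 = 1.796906
d₂ = d₁ − σ√T = 1.796906 − 0.419929 = 1.376977
N(d₁) = 0.963825,  N(d₂) = 0.915740,  e^(−rT) = 0.666166
E₀ = V₀·N(d₁) − D·e^(−rT)·N(d₂)
   = 523.3173·0.963825 − 403.4293·0.666166·0.915740 = 258.279964
B₀ = V₀ − E₀ = 523.3173 − 258.279964 = 265.037336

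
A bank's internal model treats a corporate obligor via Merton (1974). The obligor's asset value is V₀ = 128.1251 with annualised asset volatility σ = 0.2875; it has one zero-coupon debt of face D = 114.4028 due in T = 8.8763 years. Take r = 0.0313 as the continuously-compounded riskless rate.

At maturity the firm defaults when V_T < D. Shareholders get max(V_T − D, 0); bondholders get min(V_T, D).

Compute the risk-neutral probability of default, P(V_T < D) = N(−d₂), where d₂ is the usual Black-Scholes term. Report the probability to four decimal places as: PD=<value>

d₁ = [ln(V₀/D) + (r + σ²/2)T] / (σ√T)
   = [ln(128.1251/114.4028) + (0.0313 + 0.5·0.2875²)·8.8763] / (0.2875·√8.8763)
   = [0.113282 + 0.644669] / 0.856552 = 0.884885
d₂ = d₁ − σ√T = 0.884885 − 0.856552 = 0.028333
risk-neutral PD = N(−d₂) = N(-0.028333) = 0.488698

PD=0.4887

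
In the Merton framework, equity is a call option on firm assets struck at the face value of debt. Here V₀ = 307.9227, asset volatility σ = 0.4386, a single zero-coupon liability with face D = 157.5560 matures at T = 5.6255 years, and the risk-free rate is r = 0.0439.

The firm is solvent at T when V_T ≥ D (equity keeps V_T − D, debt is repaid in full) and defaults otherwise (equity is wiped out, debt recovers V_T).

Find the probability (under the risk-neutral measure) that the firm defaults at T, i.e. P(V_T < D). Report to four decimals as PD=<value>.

PD=0.3589

d₁ = [ln(V₀/D) + (r + σ²/2)T] / (σ√T)
   = [ln(307.9227/157.5560) + (0.0439 + 0.5·0.4386²)·5.6255] / (0.4386·√5.6255)
   = [0.670068 + 0.788048] / 1.040277 = 1.401661
d₂ = d₁ − σ√T = 1.401661 − 1.040277 = 0.361383
risk-neutral PD = N(−d₂) = N(-0.361383) = 0.358907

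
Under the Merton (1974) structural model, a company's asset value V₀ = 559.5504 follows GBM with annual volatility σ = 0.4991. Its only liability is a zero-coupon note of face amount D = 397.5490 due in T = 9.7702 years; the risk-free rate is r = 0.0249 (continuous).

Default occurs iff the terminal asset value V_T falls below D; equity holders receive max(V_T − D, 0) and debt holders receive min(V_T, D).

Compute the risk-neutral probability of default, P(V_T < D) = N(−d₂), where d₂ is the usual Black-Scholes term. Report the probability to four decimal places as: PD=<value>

PD=0.6573

d₁ = [ln(V₀/D) + (r + σ²/2)T] / (σ√T)
   = [ln(559.5504/397.5490) + (0.0249 + 0.5·0.4991²)·9.7702] / (0.4991·√9.7702)
   = [0.341815 + 1.460160] / 1.560053 = 1.155074
d₂ = d₁ − σ√T = 1.155074 − 1.560053 = -0.404979
risk-neutral PD = N(−d₂) = N(0.404979) = 0.657254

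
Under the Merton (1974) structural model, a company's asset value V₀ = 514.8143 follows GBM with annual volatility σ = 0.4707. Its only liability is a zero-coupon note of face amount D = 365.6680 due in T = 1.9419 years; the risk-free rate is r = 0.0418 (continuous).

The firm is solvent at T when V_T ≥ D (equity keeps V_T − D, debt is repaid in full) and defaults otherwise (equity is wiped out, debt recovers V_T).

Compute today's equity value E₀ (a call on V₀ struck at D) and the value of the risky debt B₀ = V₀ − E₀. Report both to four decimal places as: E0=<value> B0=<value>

E0=219.2039 B0=295.6104

d₁ = [ln(V₀/D) + (r + σ²/2)T] / (σ√T)
   = [ln(514.8143/365.6680) + (0.0418 + 0.5·0.4707²)·1.9419] / (0.4707·√1.9419)
   = [0.342080 + 0.296294] / 0.655930 = 0.973235
d₂ = d₁ − σ√T = 0.973235 − 0.655930 = 0.317305
N(d₁) = 0.834782,  N(d₂) = 0.624494,  e^(−rT) = 0.922036
E₀ = V₀·N(d₁) − D·e^(−rT)·N(d₂)
   = 514.8143·0.834782 − 365.6680·0.922036·0.624494 = 219.203910
B₀ = V₀ − E₀ = 514.8143 − 219.203910 = 295.610390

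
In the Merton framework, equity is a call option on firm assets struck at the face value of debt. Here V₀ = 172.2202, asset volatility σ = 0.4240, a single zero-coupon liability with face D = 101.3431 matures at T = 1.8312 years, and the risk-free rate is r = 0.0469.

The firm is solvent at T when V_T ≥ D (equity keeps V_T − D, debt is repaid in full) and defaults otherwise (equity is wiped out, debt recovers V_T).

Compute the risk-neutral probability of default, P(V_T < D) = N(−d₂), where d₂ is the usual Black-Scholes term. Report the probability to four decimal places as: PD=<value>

d₁ = [ln(V₀/D) + (r + σ²/2)T] / (σ√T)
   = [ln(172.2202/101.3431) + (0.0469 + 0.5·0.4240²)·1.8312] / (0.4240·√1.8312)
   = [0.530262 + 0.250486] / 0.573765 = 1.360747
d₂ = d₁ − σ√T = 1.360747 − 0.573765 = 0.786982
risk-neutral PD = N(−d₂) = N(-0.786982) = 0.215646

PD=0.2156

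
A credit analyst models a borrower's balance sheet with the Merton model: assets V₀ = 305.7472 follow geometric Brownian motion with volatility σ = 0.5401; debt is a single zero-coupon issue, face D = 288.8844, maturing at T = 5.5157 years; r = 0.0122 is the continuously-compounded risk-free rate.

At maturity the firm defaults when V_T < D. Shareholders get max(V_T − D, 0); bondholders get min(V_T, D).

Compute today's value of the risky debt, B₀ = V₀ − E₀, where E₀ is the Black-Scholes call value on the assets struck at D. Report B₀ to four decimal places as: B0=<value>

d₁ = [ln(V₀/D) + (r + σ²/2)T] / (σ√T)
   = [ln(305.7472/288.8844) + (0.0122 + 0.5·0.5401²)·5.5157] / (0.5401·√5.5157)
   = [0.056732 + 0.871778] / 1.268453 = 0.732002
d₂ = d₁ − σ√T = 0.732002 − 1.268453 = -0.536451
N(d₁) = 0.767916,  N(d₂) = 0.295823,  e^(−rT) = 0.934923
E₀ = V₀·N(d₁) − D·e^(−rT)·N(d₂)
   = 305.7472·0.767916 − 288.8844·0.934923·0.295823 = 154.890955
B₀ = V₀ − E₀ = 305.7472 − 154.890955 = 150.856245

B0=150.8562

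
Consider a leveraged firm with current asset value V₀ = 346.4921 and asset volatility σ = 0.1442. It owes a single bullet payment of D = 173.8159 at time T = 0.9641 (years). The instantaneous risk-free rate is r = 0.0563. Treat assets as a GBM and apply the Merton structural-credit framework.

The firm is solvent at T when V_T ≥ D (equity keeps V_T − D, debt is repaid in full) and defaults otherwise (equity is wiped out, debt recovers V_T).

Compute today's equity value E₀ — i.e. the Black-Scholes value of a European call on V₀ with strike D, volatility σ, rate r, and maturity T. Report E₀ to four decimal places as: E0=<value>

d₁ = [ln(V₀/D) + (r + σ²/2)T] / (σ√T)
   = [ln(346.4921/173.8159) + (0.0563 + 0.5·0.1442²)·0.9641] / (0.1442·√0.9641)
   = [0.689863 + 0.064302] / 0.141588 = 5.326482
d₂ = d₁ − σ√T = 5.326482 − 0.141588 = 5.184894
N(d₁) = 1.000000,  N(d₂) = 1.000000,  e^(−rT) = 0.947168
E₀ = V₀·N(d₁) − D·e^(−rT)·N(d₂)
   = 346.4921·1.000000 − 173.8159·0.947168·1.000000 = 181.859247

E0=181.8592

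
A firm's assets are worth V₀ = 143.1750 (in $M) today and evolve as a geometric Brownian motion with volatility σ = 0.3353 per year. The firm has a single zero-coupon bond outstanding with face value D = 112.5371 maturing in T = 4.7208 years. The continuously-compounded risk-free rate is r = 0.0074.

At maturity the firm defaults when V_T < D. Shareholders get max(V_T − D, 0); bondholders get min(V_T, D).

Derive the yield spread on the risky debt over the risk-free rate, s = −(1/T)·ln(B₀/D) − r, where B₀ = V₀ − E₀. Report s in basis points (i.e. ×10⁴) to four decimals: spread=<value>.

d₁ = [ln(V₀/D) + (r + σ²/2)T] / (σ√T)
   = [ln(143.1750/112.5371) + (0.0074 + 0.5·0.3353²)·4.7208] / (0.3353·√4.7208)
   = [0.240785 + 0.300304] / 0.728520 = 0.742724
d₂ = d₁ − σ√T = 0.742724 − 0.728520 = 0.014204
N(d₁) = 0.771176,  N(d₂) = 0.505666,  e^(−rT) = 0.965669
E₀ = V₀·N(d₁) − D·e^(−rT)·N(d₂)
   = 143.1750·0.771176 − 112.5371·0.965669·0.505666 = 55.460464
B₀ = V₀ − E₀ = 143.1750 − 55.460464 = 87.714536
spread = −(1/T)·ln(B₀/D) − r = −(1/4.7208)·ln(87.714536/112.5371) − 0.0074 = 0.04538667
in basis points: 0.04538667 × 10⁴ = 453.8667 bp

spread=453.8667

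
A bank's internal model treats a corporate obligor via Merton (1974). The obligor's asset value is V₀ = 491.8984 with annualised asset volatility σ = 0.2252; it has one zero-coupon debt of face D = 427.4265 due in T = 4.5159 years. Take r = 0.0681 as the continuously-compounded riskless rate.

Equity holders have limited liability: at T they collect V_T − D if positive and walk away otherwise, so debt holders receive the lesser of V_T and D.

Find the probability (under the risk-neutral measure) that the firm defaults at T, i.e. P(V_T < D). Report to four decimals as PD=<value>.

d₁ = [ln(V₀/D) + (r + σ²/2)T] / (σ√T)
   = [ln(491.8984/427.4265) + (0.0681 + 0.5·0.2252²)·4.5159] / (0.2252·√4.5159)
   = [0.140490 + 0.422045] / 0.478565 = 1.175462
d₂ = d₁ − σ√T = 1.175462 − 0.478565 = 0.696898
risk-neutral PD = N(−d₂) = N(-0.696898) = 0.242933

PD=0.2429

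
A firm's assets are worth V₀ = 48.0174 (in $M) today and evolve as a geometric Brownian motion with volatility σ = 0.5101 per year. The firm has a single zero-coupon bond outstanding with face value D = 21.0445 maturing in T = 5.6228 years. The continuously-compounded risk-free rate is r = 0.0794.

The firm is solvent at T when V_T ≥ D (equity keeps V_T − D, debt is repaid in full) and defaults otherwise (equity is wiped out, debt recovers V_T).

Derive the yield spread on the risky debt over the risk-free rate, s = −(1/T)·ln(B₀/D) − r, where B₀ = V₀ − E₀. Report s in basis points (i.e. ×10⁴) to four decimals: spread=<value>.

spread=296.2019

d₁ = [ln(V₀/D) + (r + σ²/2)T] / (σ√T)
   = [ln(48.0174/21.0445) + (0.0794 + 0.5·0.5101²)·5.6228] / (0.5101·√5.6228)
   = [0.824924 + 1.177982] / 1.209572 = 1.655881
d₂ = d₁ − σ√T = 1.655881 − 1.209572 = 0.446309
N(d₁) = 0.951127,  N(d₂) = 0.672313,  e^(−rT) = 0.639896
E₀ = V₀·N(d₁) − D·e^(−rT)·N(d₂)
   = 48.0174·0.951127 − 21.0445·0.639896·0.672313 = 36.617090
B₀ = V₀ − E₀ = 48.0174 − 36.617090 = 11.400310
spread = −(1/T)·ln(B₀/D) − r = −(1/5.6228)·ln(11.400310/21.0445) − 0.0794 = 0.02962019
in basis points: 0.02962019 × 10⁴ = 296.2019 bp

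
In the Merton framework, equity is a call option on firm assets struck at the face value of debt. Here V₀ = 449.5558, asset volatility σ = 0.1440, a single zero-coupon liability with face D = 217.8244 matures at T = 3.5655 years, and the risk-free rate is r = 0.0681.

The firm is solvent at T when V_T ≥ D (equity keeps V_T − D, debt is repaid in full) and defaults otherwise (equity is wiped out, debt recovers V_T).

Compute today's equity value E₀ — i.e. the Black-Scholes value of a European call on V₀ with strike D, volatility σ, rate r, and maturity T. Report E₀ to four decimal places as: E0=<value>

d₁ = [ln(V₀/D) + (r + σ²/2)T] / (σ√T)
   = [ln(449.5558/217.8244) + (0.0681 + 0.5·0.1440²)·3.5655] / (0.1440·√3.5655)
   = [0.724571 + 0.279778] / 0.271908 = 3.693701
d₂ = d₁ − σ√T = 3.693701 − 0.271908 = 3.421792
N(d₁) = 0.999889,  N(d₂) = 0.999689,  e^(−rT) = 0.784420
E₀ = V₀·N(d₁) − D·e^(−rT)·N(d₂)
   = 449.5558·0.999889 − 217.8244·0.784420·0.999689 = 278.693429

E0=278.6934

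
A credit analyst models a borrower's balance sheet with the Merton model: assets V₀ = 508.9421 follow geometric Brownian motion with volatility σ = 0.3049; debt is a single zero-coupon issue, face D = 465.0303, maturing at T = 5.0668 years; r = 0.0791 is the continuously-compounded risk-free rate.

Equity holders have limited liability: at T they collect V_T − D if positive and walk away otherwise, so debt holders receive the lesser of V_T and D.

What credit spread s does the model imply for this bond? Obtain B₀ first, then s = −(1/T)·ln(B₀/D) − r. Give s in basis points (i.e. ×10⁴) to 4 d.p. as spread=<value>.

d₁ = [ln(V₀/D) + (r + σ²/2)T] / (σ√T)
   = [ln(508.9421/465.0303) + (0.0791 + 0.5·0.3049²)·5.0668] / (0.3049·√5.0668)
   = [0.090232 + 0.636299] / 0.686316 = 1.058594
d₂ = d₁ − σ√T = 1.058594 − 0.686316 = 0.372278
N(d₁) = 0.855108,  N(d₂) = 0.645157,  e^(−rT) = 0.669795
E₀ = V₀·N(d₁) − D·e^(−rT)·N(d₂)
   = 508.9421·0.855108 − 465.0303·0.669795·0.645157 = 234.250094
B₀ = V₀ − E₀ = 508.9421 − 234.250094 = 274.692006
spread = −(1/T)·ln(B₀/D) − r = −(1/5.0668)·ln(274.692006/465.0303) − 0.0791 = 0.02480228
in basis points: 0.02480228 × 10⁴ = 248.0228 bp

spread=248.0228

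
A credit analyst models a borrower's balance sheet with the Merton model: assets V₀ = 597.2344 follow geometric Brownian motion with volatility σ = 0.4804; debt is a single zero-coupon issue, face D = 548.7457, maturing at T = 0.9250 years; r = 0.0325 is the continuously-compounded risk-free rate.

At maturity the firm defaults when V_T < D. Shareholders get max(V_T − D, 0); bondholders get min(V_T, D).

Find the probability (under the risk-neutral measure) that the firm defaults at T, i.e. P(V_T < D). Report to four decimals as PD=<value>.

PD=0.4931

d₁ = [ln(V₀/D) + (r + σ²/2)T] / (σ√T)
   = [ln(597.2344/548.7457) + (0.0325 + 0.5·0.4804²)·0.9250] / (0.4804·√0.9250)
   = [0.084675 + 0.136800] / 0.462034 = 0.479347
d₂ = d₁ − σ√T = 0.479347 − 0.462034 = 0.017313
risk-neutral PD = N(−d₂) = N(-0.017313) = 0.493093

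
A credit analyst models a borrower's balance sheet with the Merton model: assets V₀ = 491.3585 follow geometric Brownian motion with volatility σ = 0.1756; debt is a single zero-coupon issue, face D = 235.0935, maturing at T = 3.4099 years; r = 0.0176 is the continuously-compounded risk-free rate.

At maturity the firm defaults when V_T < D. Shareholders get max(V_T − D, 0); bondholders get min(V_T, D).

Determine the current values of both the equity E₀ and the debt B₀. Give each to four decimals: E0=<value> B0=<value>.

E0=270.1999 B0=221.1586

d₁ = [ln(V₀/D) + (r + σ²/2)T] / (σ√T)
   = [ln(491.3585/235.0935) + (0.0176 + 0.5·0.1756²)·3.4099] / (0.1756·√3.4099)
   = [0.737191 + 0.112587] / 0.324261 = 2.620656
d₂ = d₁ − σ√T = 2.620656 − 0.324261 = 2.296394
N(d₁) = 0.995612,  N(d₂) = 0.989173,  e^(−rT) = 0.941751
E₀ = V₀·N(d₁) − D·e^(−rT)·N(d₂)
   = 491.3585·0.995612 − 235.0935·0.941751·0.989173 = 270.199852
B₀ = V₀ − E₀ = 491.3585 − 270.199852 = 221.158648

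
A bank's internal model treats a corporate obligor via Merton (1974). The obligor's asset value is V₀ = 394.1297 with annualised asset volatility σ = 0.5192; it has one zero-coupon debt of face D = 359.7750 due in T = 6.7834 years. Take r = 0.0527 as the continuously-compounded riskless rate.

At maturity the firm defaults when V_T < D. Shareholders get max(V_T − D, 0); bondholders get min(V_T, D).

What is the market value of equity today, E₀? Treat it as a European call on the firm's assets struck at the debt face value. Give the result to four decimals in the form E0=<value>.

d₁ = [ln(V₀/D) + (r + σ²/2)T] / (σ√T)
   = [ln(394.1297/359.7750) + (0.0527 + 0.5·0.5192²)·6.7834] / (0.5192·√6.7834)
   = [0.091201 + 1.271781] / 1.352254 = 1.007933
d₂ = d₁ − σ√T = 1.007933 − 1.352254 = -0.344321
N(d₁) = 0.843257,  N(d₂) = 0.365302,  e^(−rT) = 0.699433
E₀ = V₀·N(d₁) − D·e^(−rT)·N(d₂)
   = 394.1297·0.843257 − 359.7750·0.699433·0.365302 = 240.428370

E0=240.4284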